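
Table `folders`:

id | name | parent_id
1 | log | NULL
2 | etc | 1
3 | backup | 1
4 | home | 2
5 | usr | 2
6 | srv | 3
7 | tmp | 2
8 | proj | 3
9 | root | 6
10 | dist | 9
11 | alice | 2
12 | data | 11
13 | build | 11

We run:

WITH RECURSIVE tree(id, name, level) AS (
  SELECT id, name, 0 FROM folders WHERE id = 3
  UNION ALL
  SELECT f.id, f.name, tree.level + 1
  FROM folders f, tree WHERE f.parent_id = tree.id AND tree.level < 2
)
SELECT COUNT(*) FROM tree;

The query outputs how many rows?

Base: id=3 (backup) at level 0.
Iteration 1: rows with parent_id in {3} -> srv (id 6, level 1), proj (id 8, level 1).
Iteration 2: rows with parent_id in {6,8} -> root (id 9, level 2).
Iteration 3: level < 2 fails for all current rows; recursion stops.
Total rows emitted: 4.

4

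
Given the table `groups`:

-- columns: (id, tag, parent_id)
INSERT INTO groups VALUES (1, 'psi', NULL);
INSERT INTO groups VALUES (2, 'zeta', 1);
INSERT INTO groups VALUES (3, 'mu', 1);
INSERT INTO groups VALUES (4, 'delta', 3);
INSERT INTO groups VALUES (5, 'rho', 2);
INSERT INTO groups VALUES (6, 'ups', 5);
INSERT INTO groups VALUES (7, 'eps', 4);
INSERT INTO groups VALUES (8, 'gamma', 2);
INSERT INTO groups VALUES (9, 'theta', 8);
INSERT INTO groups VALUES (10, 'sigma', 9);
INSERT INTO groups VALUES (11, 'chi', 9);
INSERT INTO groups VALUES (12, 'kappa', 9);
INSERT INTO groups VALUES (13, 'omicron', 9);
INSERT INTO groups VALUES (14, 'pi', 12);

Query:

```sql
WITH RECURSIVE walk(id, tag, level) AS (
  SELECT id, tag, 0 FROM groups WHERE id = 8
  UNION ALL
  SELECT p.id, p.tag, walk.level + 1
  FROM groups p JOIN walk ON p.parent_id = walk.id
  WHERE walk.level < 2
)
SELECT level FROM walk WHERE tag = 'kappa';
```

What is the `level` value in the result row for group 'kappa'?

2

Base: id=8 (gamma) at level 0.
Iteration 1: rows with parent_id in {8} -> theta (id 9, level 1).
Iteration 2: rows with parent_id in {9} -> sigma (id 10, level 2), chi (id 11, level 2), kappa (id 12, level 2), omicron (id 13, level 2).
Iteration 3: level < 2 fails for all current rows; recursion stops.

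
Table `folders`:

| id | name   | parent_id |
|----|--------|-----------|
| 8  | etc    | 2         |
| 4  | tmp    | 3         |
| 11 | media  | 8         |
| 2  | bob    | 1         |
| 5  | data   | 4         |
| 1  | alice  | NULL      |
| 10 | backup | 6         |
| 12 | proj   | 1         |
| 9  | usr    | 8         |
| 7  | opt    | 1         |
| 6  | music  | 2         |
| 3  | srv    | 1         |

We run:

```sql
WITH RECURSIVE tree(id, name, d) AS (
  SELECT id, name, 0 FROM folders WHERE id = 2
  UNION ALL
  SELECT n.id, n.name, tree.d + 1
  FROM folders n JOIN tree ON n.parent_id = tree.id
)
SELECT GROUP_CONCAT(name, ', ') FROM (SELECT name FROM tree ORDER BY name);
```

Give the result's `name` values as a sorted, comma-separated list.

Base: id=2 (bob) at d 0.
Iteration 1: rows with parent_id in {2} -> music (id 6, d 1), etc (id 8, d 1).
Iteration 2: rows with parent_id in {6,8} -> usr (id 9, d 2), backup (id 10, d 2), media (id 11, d 2).
Iteration 3: no rows with parent_id in {9,10,11}; recursion stops.

backup, bob, etc, media, music, usr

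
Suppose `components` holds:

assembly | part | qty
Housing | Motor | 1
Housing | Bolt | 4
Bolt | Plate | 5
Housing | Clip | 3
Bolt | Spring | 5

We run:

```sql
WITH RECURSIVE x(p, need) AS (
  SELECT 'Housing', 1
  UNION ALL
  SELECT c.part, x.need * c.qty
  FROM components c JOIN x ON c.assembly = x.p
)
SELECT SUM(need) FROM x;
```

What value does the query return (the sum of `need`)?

Base: (Housing, need=1).
Iteration 1: components of {Housing} -> Bolt = 1*4 = 4, Clip = 1*3 = 3, Motor = 1*1 = 1.
Iteration 2: components of {Bolt,Clip,Motor} -> Plate = 4*5 = 20, Spring = 4*5 = 20.
Iteration 3: no further components; recursion stops.
SUM(need) = 1 + 1 + 4 + 3 + 20 + 20 = 49.

49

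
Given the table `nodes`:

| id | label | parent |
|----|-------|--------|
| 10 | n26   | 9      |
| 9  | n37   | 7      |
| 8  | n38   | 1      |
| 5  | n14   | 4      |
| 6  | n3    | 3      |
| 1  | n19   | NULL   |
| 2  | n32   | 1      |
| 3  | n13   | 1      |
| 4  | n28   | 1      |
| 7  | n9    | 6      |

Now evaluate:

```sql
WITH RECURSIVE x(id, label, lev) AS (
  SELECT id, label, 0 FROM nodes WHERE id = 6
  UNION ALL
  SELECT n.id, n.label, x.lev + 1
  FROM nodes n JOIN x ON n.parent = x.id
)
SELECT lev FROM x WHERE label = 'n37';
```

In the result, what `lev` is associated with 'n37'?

Base: id=6 (n3) at lev 0.
Iteration 1: rows with parent in {6} -> n9 (id 7, lev 1).
Iteration 2: rows with parent in {7} -> n37 (id 9, lev 2).
Iteration 3: rows with parent in {9} -> n26 (id 10, lev 3).
Iteration 4: no rows with parent in {10}; recursion stops.

2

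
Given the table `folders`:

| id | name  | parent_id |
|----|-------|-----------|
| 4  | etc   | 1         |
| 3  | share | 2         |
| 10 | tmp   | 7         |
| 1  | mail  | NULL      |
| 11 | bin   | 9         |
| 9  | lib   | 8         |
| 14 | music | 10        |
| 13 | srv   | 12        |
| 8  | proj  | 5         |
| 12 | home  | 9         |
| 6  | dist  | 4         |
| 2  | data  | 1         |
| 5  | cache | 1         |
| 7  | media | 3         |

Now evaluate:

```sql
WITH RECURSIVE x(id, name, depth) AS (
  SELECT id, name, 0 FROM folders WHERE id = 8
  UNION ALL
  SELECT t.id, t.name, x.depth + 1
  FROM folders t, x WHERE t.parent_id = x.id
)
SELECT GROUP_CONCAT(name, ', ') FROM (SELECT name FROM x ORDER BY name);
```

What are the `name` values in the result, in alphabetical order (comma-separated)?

bin, home, lib, proj, srv

Base: id=8 (proj) at depth 0.
Iteration 1: rows with parent_id in {8} -> lib (id 9, depth 1).
Iteration 2: rows with parent_id in {9} -> bin (id 11, depth 2), home (id 12, depth 2).
Iteration 3: rows with parent_id in {11,12} -> srv (id 13, depth 3).
Iteration 4: no rows with parent_id in {13}; recursion stops.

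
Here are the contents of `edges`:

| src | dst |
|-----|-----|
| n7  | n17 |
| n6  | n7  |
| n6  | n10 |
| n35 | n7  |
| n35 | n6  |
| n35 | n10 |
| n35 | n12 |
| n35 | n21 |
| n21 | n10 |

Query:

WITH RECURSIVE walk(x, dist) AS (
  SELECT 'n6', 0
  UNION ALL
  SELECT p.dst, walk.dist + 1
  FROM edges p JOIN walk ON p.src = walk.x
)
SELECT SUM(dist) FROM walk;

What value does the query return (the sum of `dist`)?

4

Base: (n6, dist=0).
Iteration 1: edges from {n6} -> (n10, dist=1), (n7, dist=1).
Iteration 2: edges from {n10,n7} -> (n17, dist=2).
Iteration 3: no outgoing edges from {n17}; recursion stops.
SUM(dist) = 0 + 1 + 1 + 2 = 4.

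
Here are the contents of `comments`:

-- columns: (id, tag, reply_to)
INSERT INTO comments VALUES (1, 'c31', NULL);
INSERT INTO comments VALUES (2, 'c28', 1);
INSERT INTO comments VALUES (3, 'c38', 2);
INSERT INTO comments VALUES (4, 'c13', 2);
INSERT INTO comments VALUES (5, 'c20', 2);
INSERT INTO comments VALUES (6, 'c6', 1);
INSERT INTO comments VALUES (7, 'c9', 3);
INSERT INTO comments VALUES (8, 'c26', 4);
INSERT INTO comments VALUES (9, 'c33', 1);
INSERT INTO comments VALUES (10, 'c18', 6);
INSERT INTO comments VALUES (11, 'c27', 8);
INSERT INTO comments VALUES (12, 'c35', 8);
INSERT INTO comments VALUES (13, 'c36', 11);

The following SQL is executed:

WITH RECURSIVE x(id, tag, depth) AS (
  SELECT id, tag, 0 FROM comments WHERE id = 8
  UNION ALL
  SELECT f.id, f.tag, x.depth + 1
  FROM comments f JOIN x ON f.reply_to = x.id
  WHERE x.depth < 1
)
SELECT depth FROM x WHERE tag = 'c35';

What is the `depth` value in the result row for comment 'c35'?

1

Base: id=8 (c26) at depth 0.
Iteration 1: rows with reply_to in {8} -> c27 (id 11, depth 1), c35 (id 12, depth 1).
Iteration 2: depth < 1 fails for all current rows; recursion stops.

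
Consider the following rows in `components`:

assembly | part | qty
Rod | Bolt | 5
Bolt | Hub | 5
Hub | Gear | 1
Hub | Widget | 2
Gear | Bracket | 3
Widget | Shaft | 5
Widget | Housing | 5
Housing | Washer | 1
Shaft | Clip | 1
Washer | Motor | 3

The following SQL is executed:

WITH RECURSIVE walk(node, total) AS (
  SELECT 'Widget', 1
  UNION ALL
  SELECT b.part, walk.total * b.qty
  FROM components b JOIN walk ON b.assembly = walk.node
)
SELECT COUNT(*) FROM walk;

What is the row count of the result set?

6

Base: (Widget, total=1).
Iteration 1: components of {Widget} -> Housing = 1*5 = 5, Shaft = 1*5 = 5.
Iteration 2: components of {Housing,Shaft} -> Clip = 5*1 = 5, Washer = 5*1 = 5.
Iteration 3: components of {Clip,Washer} -> Motor = 5*3 = 15.
Iteration 4: no further components; recursion stops.
Total rows emitted: 6.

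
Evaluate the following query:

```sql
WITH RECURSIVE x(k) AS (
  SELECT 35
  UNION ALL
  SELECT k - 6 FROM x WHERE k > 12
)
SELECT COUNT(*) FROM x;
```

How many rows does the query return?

Base: k=35.
Iteration 1: 35 > 12 holds -> k = 35 - 6 = 29.
Iteration 2: 29 > 12 holds -> k = 29 - 6 = 23.
Iteration 3: 23 > 12 holds -> k = 23 - 6 = 17.
Iteration 4: 17 > 12 holds -> k = 17 - 6 = 11.
Iteration 5: 11 > 12 fails; recursion stops.
Total rows emitted: 5.

5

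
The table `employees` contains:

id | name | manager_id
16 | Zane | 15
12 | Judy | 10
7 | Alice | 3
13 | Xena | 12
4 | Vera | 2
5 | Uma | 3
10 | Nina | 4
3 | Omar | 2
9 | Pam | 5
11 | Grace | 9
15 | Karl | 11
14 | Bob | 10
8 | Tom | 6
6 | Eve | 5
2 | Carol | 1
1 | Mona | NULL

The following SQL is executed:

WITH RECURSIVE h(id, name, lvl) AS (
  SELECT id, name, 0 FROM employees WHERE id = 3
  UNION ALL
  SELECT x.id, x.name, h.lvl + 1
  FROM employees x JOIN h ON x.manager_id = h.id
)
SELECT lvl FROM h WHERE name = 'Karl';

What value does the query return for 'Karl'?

4

Base: id=3 (Omar) at lvl 0.
Iteration 1: rows with manager_id in {3} -> Uma (id 5, lvl 1), Alice (id 7, lvl 1).
Iteration 2: rows with manager_id in {5,7} -> Eve (id 6, lvl 2), Pam (id 9, lvl 2).
Iteration 3: rows with manager_id in {6,9} -> Tom (id 8, lvl 3), Grace (id 11, lvl 3).
Iteration 4: rows with manager_id in {8,11} -> Karl (id 15, lvl 4).
Iteration 5: rows with manager_id in {15} -> Zane (id 16, lvl 5).
Iteration 6: no rows with manager_id in {16}; recursion stops.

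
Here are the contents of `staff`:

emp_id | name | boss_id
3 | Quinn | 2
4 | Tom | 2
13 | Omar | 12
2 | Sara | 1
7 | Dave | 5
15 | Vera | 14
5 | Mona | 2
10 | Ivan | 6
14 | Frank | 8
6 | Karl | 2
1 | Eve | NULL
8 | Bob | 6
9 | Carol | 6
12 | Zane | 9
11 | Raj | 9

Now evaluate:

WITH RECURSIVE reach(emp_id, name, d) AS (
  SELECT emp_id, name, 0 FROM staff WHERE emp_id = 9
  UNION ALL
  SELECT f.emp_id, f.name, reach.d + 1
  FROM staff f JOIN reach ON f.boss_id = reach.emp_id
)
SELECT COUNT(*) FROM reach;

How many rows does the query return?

4

Base: emp_id=9 (Carol) at d 0.
Iteration 1: rows with boss_id in {9} -> Raj (id 11, d 1), Zane (id 12, d 1).
Iteration 2: rows with boss_id in {11,12} -> Omar (id 13, d 2).
Iteration 3: no rows with boss_id in {13}; recursion stops.
Total rows emitted: 4.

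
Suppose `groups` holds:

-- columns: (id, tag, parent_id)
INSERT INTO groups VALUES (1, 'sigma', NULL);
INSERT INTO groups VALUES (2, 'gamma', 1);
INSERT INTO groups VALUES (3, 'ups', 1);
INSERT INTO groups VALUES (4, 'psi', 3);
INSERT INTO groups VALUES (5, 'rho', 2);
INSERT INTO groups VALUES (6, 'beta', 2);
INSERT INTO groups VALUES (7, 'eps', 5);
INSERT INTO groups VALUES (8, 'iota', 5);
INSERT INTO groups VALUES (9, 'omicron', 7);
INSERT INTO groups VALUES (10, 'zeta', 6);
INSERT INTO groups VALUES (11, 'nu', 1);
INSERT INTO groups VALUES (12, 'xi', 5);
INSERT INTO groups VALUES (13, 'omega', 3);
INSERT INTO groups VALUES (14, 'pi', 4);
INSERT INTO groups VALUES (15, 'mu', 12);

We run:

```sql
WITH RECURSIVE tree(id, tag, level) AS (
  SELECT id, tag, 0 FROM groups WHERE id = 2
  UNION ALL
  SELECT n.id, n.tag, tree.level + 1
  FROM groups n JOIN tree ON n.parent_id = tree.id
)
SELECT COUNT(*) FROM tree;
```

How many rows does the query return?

9

Base: id=2 (gamma) at level 0.
Iteration 1: rows with parent_id in {2} -> rho (id 5, level 1), beta (id 6, level 1).
Iteration 2: rows with parent_id in {5,6} -> eps (id 7, level 2), iota (id 8, level 2), zeta (id 10, level 2), xi (id 12, level 2).
Iteration 3: rows with parent_id in {7,8,10,12} -> omicron (id 9, level 3), mu (id 15, level 3).
Iteration 4: no rows with parent_id in {9,15}; recursion stops.
Total rows emitted: 9.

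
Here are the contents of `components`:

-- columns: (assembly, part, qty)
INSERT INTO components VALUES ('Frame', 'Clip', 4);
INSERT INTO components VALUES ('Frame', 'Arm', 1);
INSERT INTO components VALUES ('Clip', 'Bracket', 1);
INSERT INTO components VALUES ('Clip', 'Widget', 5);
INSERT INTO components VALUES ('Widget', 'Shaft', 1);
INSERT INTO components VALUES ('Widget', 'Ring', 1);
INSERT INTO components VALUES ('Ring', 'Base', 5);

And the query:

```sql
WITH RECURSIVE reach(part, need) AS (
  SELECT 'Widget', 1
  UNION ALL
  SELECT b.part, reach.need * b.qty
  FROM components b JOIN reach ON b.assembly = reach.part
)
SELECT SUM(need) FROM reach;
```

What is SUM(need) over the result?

8

Base: (Widget, need=1).
Iteration 1: components of {Widget} -> Ring = 1*1 = 1, Shaft = 1*1 = 1.
Iteration 2: components of {Ring,Shaft} -> Base = 1*5 = 5.
Iteration 3: no further components; recursion stops.
SUM(need) = 1 + 1 + 1 + 5 = 8.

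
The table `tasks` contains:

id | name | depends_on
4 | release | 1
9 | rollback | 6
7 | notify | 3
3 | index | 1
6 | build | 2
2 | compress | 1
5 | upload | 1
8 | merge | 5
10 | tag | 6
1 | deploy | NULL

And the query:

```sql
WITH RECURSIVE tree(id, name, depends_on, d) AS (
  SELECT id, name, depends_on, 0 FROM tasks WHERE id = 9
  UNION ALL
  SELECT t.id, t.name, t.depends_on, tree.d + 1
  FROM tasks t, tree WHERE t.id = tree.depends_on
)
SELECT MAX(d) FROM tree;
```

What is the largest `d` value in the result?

3

Base: id=9 (rollback), depends_on=6, d 0.
Iteration 1: join on id=6 -> build (id 6, depends_on=2, d 1).
Iteration 2: join on id=2 -> compress (id 2, depends_on=1, d 2).
Iteration 3: join on id=1 -> deploy (id 1, depends_on=NULL, d 3).
Iteration 4: depends_on is NULL; no match; recursion stops.
d values: 0, 1, 2, 3; the maximum is 3.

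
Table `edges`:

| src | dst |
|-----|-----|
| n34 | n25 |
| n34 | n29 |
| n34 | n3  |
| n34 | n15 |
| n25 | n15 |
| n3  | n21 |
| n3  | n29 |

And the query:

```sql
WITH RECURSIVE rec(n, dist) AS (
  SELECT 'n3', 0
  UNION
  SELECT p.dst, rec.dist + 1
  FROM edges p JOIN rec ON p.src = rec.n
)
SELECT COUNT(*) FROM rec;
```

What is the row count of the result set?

Base: (n3, dist=0).
Iteration 1: edges from {n3} -> (n21, dist=1), (n29, dist=1).
Iteration 2: no outgoing edges from {n21,n29}; recursion stops.
Total rows emitted: 3.

3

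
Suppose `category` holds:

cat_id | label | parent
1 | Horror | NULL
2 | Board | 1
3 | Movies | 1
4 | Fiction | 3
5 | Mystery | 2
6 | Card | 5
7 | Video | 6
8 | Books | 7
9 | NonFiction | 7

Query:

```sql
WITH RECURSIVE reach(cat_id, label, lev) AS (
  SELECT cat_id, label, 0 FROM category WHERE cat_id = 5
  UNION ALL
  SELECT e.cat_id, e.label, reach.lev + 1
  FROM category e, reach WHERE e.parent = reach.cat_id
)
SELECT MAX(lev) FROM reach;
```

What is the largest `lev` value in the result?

3

Base: cat_id=5 (Mystery) at lev 0.
Iteration 1: rows with parent in {5} -> Card (id 6, lev 1).
Iteration 2: rows with parent in {6} -> Video (id 7, lev 2).
Iteration 3: rows with parent in {7} -> Books (id 8, lev 3), NonFiction (id 9, lev 3).
Iteration 4: no rows with parent in {8,9}; recursion stops.
lev values: 0, 1, 2, 3, 3; the maximum is 3.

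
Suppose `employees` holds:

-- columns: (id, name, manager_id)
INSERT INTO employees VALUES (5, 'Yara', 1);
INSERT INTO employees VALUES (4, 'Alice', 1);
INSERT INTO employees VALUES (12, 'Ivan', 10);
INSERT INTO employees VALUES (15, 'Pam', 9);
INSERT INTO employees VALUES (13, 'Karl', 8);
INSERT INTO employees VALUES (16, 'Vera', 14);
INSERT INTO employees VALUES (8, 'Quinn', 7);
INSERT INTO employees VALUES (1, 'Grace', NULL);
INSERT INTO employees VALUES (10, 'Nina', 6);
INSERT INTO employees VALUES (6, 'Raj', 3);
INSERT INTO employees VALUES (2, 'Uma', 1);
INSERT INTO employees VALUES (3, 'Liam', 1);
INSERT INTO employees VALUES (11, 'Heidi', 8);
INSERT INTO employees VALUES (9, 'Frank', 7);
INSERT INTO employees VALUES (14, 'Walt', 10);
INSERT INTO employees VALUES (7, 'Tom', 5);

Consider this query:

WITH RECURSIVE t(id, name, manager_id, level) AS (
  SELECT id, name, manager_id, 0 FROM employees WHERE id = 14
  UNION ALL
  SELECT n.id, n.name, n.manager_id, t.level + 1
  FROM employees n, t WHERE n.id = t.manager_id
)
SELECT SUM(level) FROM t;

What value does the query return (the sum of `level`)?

10

Base: id=14 (Walt), manager_id=10, level 0.
Iteration 1: join on id=10 -> Nina (id 10, manager_id=6, level 1).
Iteration 2: join on id=6 -> Raj (id 6, manager_id=3, level 2).
Iteration 3: join on id=3 -> Liam (id 3, manager_id=1, level 3).
Iteration 4: join on id=1 -> Grace (id 1, manager_id=NULL, level 4).
Iteration 5: manager_id is NULL; no match; recursion stops.
SUM(level) = 0 + 1 + 2 + 3 + 4 = 10.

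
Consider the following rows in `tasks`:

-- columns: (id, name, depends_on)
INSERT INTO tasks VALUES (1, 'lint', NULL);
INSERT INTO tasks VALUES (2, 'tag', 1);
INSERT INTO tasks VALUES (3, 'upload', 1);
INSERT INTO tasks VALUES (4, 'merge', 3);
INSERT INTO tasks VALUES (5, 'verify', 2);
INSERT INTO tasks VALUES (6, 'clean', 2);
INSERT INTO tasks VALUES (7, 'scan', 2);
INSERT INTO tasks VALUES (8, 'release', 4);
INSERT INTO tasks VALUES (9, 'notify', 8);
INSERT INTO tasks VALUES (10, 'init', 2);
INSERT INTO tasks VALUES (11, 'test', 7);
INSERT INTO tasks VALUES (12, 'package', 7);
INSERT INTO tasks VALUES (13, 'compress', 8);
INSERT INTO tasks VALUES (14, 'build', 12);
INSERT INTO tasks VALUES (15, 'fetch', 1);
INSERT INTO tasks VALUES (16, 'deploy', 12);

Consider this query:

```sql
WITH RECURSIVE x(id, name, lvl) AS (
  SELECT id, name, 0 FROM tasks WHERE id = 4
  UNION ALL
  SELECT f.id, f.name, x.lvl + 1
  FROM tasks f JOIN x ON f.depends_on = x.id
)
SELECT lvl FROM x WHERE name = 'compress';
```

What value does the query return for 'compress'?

Base: id=4 (merge) at lvl 0.
Iteration 1: rows with depends_on in {4} -> release (id 8, lvl 1).
Iteration 2: rows with depends_on in {8} -> notify (id 9, lvl 2), compress (id 13, lvl 2).
Iteration 3: no rows with depends_on in {9,13}; recursion stops.

2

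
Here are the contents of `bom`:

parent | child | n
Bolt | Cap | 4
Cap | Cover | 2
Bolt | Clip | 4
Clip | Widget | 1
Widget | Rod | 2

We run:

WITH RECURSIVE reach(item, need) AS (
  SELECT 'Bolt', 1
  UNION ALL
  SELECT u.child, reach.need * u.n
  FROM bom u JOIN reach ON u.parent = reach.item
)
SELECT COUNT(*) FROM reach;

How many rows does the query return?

Base: (Bolt, need=1).
Iteration 1: components of {Bolt} -> Cap = 1*4 = 4, Clip = 1*4 = 4.
Iteration 2: components of {Cap,Clip} -> Cover = 4*2 = 8, Widget = 4*1 = 4.
Iteration 3: components of {Cover,Widget} -> Rod = 4*2 = 8.
Iteration 4: no further components; recursion stops.
Total rows emitted: 6.

6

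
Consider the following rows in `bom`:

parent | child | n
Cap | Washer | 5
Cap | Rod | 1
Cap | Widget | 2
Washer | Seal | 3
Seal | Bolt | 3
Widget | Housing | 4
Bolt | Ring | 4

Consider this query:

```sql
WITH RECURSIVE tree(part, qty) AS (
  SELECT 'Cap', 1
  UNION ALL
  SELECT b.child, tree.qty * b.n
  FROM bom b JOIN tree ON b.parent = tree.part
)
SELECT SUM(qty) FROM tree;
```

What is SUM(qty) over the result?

Base: (Cap, qty=1).
Iteration 1: components of {Cap} -> Rod = 1*1 = 1, Washer = 1*5 = 5, Widget = 1*2 = 2.
Iteration 2: components of {Rod,Washer,Widget} -> Housing = 2*4 = 8, Seal = 5*3 = 15.
Iteration 3: components of {Housing,Seal} -> Bolt = 15*3 = 45.
Iteration 4: components of {Bolt} -> Ring = 45*4 = 180.
Iteration 5: no further components; recursion stops.
SUM(qty) = 1 + 5 + 1 + 2 + 15 + 8 + 45 + 180 = 257.

257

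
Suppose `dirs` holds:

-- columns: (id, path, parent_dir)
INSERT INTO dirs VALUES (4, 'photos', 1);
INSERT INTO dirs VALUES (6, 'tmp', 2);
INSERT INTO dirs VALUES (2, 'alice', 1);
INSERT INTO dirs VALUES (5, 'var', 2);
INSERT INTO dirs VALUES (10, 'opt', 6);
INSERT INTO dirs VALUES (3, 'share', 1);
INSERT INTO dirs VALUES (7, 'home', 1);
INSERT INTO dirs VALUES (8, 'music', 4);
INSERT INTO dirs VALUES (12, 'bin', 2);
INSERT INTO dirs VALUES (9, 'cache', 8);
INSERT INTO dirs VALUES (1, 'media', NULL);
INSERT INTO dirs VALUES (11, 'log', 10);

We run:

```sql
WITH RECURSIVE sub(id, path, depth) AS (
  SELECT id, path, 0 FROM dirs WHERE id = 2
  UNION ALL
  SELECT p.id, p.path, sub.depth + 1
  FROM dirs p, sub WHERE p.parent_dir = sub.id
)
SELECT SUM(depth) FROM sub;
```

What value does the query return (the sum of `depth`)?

8

Base: id=2 (alice) at depth 0.
Iteration 1: rows with parent_dir in {2} -> var (id 5, depth 1), tmp (id 6, depth 1), bin (id 12, depth 1).
Iteration 2: rows with parent_dir in {5,6,12} -> opt (id 10, depth 2).
Iteration 3: rows with parent_dir in {10} -> log (id 11, depth 3).
Iteration 4: no rows with parent_dir in {11}; recursion stops.
SUM(depth) = 0 + 1 + 1 + 1 + 2 + 3 = 8.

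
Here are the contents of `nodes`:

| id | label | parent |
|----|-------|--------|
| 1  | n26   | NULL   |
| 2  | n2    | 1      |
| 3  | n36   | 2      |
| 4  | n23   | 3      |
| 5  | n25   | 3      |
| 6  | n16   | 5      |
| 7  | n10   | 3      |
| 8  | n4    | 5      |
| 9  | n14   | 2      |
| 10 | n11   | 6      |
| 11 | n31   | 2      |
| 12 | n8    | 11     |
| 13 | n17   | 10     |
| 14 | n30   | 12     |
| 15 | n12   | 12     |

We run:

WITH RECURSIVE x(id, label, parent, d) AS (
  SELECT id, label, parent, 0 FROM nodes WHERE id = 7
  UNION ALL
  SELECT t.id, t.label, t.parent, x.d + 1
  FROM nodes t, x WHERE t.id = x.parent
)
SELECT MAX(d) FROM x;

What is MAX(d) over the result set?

3

Base: id=7 (n10), parent=3, d 0.
Iteration 1: join on id=3 -> n36 (id 3, parent=2, d 1).
Iteration 2: join on id=2 -> n2 (id 2, parent=1, d 2).
Iteration 3: join on id=1 -> n26 (id 1, parent=NULL, d 3).
Iteration 4: parent is NULL; no match; recursion stops.
d values: 0, 1, 2, 3; the maximum is 3.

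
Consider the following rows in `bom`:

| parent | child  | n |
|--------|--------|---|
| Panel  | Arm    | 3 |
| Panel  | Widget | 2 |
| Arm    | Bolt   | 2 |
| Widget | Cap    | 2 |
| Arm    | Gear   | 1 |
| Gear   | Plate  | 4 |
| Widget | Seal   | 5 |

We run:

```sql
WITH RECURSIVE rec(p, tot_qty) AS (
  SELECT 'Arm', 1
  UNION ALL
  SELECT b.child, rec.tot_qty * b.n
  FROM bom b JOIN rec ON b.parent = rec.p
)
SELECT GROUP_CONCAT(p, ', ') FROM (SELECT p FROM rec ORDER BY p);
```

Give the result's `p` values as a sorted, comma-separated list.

Base: (Arm, tot_qty=1).
Iteration 1: components of {Arm} -> Bolt = 1*2 = 2, Gear = 1*1 = 1.
Iteration 2: components of {Bolt,Gear} -> Plate = 1*4 = 4.
Iteration 3: no further components; recursion stops.

Arm, Bolt, Gear, Plate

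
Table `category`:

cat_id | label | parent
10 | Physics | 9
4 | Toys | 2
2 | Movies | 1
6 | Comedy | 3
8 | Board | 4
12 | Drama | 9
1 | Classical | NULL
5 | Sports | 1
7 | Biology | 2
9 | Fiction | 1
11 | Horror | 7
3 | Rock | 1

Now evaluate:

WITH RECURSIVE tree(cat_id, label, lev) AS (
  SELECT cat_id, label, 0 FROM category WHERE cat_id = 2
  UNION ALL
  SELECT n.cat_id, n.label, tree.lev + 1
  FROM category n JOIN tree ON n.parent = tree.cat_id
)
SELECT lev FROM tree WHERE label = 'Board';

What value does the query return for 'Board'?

Base: cat_id=2 (Movies) at lev 0.
Iteration 1: rows with parent in {2} -> Toys (id 4, lev 1), Biology (id 7, lev 1).
Iteration 2: rows with parent in {4,7} -> Board (id 8, lev 2), Horror (id 11, lev 2).
Iteration 3: no rows with parent in {8,11}; recursion stops.

2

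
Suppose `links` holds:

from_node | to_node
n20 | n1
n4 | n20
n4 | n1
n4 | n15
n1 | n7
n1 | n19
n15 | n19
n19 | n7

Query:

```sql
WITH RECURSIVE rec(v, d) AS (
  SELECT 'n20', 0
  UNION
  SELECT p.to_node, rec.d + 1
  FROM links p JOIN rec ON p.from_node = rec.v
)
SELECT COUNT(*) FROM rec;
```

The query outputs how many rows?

5

Base: (n20, d=0).
Iteration 1: edges from {n20} -> (n1, d=1).
Iteration 2: edges from {n1} -> (n19, d=2), (n7, d=2).
Iteration 3: edges from {n19,n7} -> (n7, d=3).
Iteration 4: no outgoing edges from {n7}; recursion stops.
Total rows emitted: 5.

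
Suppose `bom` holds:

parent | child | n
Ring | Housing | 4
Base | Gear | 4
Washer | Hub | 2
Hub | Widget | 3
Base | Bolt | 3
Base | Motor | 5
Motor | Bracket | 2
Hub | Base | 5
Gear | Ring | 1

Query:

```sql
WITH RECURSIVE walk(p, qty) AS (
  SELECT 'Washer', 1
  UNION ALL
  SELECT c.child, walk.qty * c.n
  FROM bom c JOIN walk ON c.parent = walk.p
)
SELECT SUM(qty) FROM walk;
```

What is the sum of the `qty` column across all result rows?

439

Base: (Washer, qty=1).
Iteration 1: components of {Washer} -> Hub = 1*2 = 2.
Iteration 2: components of {Hub} -> Base = 2*5 = 10, Widget = 2*3 = 6.
Iteration 3: components of {Base,Widget} -> Bolt = 10*3 = 30, Gear = 10*4 = 40, Motor = 10*5 = 50.
Iteration 4: components of {Bolt,Gear,Motor} -> Bracket = 50*2 = 100, Ring = 40*1 = 40.
Iteration 5: components of {Bracket,Ring} -> Housing = 40*4 = 160.
Iteration 6: no further components; recursion stops.
SUM(qty) = 1 + 2 + 10 + 6 + 50 + 40 + 30 + 100 + 40 + 160 = 439.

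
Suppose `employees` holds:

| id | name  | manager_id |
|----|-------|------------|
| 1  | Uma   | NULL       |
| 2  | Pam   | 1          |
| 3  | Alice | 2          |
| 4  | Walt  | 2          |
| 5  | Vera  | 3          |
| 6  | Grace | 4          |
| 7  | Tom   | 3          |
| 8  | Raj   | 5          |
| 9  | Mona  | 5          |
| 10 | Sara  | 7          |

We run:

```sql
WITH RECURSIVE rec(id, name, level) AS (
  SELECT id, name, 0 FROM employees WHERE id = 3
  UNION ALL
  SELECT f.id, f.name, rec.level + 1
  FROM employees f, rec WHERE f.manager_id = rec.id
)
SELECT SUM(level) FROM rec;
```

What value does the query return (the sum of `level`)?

8

Base: id=3 (Alice) at level 0.
Iteration 1: rows with manager_id in {3} -> Vera (id 5, level 1), Tom (id 7, level 1).
Iteration 2: rows with manager_id in {5,7} -> Raj (id 8, level 2), Mona (id 9, level 2), Sara (id 10, level 2).
Iteration 3: no rows with manager_id in {8,9,10}; recursion stops.
SUM(level) = 0 + 1 + 1 + 2 + 2 + 2 = 8.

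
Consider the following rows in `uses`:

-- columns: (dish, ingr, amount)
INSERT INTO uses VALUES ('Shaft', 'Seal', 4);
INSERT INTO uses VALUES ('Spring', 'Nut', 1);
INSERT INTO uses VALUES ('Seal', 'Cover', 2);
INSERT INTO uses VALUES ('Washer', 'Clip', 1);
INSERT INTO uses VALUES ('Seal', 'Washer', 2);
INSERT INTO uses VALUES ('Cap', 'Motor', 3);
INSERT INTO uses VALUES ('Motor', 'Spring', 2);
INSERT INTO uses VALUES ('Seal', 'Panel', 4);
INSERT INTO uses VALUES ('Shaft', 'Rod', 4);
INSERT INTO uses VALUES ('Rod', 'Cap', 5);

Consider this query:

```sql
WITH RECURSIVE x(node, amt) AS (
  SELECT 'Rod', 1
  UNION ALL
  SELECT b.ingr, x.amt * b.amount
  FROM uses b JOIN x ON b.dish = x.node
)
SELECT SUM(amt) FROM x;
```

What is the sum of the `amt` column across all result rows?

Base: (Rod, amt=1).
Iteration 1: components of {Rod} -> Cap = 1*5 = 5.
Iteration 2: components of {Cap} -> Motor = 5*3 = 15.
Iteration 3: components of {Motor} -> Spring = 15*2 = 30.
Iteration 4: components of {Spring} -> Nut = 30*1 = 30.
Iteration 5: no further components; recursion stops.
SUM(amt) = 1 + 5 + 15 + 30 + 30 = 81.

81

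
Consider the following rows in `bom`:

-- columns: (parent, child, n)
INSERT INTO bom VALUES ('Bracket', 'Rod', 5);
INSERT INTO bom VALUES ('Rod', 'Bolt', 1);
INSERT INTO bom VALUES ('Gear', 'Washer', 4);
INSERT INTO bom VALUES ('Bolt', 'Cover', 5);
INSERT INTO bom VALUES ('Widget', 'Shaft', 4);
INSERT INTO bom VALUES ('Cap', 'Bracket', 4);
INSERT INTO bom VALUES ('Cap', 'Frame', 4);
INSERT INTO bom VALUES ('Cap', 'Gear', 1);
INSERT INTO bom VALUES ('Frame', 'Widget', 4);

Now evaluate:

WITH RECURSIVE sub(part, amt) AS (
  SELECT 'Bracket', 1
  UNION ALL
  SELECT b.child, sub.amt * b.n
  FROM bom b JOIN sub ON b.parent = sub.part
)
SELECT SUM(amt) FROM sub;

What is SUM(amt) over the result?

Base: (Bracket, amt=1).
Iteration 1: components of {Bracket} -> Rod = 1*5 = 5.
Iteration 2: components of {Rod} -> Bolt = 5*1 = 5.
Iteration 3: components of {Bolt} -> Cover = 5*5 = 25.
Iteration 4: no further components; recursion stops.
SUM(amt) = 1 + 5 + 5 + 25 = 36.

36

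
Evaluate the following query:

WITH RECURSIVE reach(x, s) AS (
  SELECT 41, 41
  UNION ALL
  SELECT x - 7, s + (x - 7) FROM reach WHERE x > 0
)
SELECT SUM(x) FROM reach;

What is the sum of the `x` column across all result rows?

Base: x=41, s=41.
Iteration 1: 41 > 0 holds -> x = 41 - 7 = 34, s = 41 + 34 = 75.
Iteration 2: 34 > 0 holds -> x = 34 - 7 = 27, s = 75 + 27 = 102.
Iteration 3: 27 > 0 holds -> x = 27 - 7 = 20, s = 102 + 20 = 122.
Iteration 4: 20 > 0 holds -> x = 20 - 7 = 13, s = 122 + 13 = 135.
Iteration 5: 13 > 0 holds -> x = 13 - 7 = 6, s = 135 + 6 = 141.
Iteration 6: 6 > 0 holds -> x = 6 - 7 = -1, s = 141 + -1 = 140.
Iteration 7: -1 > 0 fails; recursion stops.
SUM(x) = 41 + 34 + 27 + 20 + 13 + 6 + -1 = 140.

140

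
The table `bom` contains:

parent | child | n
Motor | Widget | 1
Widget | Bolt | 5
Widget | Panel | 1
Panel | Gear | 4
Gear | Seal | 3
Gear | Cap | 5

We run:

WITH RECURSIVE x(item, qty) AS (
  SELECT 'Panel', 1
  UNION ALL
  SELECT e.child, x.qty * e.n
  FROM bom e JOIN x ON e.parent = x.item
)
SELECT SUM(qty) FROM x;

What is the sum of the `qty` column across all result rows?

37

Base: (Panel, qty=1).
Iteration 1: components of {Panel} -> Gear = 1*4 = 4.
Iteration 2: components of {Gear} -> Cap = 4*5 = 20, Seal = 4*3 = 12.
Iteration 3: no further components; recursion stops.
SUM(qty) = 1 + 4 + 12 + 20 = 37.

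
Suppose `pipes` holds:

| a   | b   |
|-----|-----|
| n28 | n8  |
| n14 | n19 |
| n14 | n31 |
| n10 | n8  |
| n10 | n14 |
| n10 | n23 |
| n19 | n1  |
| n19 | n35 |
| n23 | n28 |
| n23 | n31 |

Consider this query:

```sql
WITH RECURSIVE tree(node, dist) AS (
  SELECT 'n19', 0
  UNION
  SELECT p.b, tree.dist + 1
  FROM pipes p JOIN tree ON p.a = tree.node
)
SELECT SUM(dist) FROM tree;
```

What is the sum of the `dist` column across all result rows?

Base: (n19, dist=0).
Iteration 1: edges from {n19} -> (n1, dist=1), (n35, dist=1).
Iteration 2: no outgoing edges from {n1,n35}; recursion stops.
SUM(dist) = 0 + 1 + 1 = 2.

2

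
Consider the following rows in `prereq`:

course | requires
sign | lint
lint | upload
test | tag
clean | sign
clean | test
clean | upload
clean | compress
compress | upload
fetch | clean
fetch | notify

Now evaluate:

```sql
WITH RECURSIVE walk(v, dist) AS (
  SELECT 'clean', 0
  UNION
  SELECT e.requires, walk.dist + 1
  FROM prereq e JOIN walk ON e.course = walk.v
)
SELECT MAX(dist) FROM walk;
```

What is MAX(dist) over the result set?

Base: (clean, dist=0).
Iteration 1: edges from {clean} -> (compress, dist=1), (sign, dist=1), (test, dist=1), (upload, dist=1).
Iteration 2: edges from {compress,sign,test,upload} -> (lint, dist=2), (tag, dist=2), (upload, dist=2).
Iteration 3: edges from {lint,tag,upload} -> (upload, dist=3).
Iteration 4: no outgoing edges from {upload}; recursion stops.
dist values: 0, 1, 1, 1, 1, 2, 2, 2, 3; the maximum is 3.

3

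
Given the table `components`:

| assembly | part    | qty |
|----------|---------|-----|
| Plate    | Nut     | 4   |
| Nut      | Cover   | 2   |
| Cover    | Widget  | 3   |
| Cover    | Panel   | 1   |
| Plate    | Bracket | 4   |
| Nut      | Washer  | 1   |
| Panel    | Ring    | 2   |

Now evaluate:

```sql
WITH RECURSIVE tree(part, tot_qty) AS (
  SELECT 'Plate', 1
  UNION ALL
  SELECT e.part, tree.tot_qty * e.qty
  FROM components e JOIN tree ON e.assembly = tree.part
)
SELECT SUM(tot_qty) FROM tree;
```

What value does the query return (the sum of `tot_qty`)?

69

Base: (Plate, tot_qty=1).
Iteration 1: components of {Plate} -> Bracket = 1*4 = 4, Nut = 1*4 = 4.
Iteration 2: components of {Bracket,Nut} -> Cover = 4*2 = 8, Washer = 4*1 = 4.
Iteration 3: components of {Cover,Washer} -> Panel = 8*1 = 8, Widget = 8*3 = 24.
Iteration 4: components of {Panel,Widget} -> Ring = 8*2 = 16.
Iteration 5: no further components; recursion stops.
SUM(tot_qty) = 1 + 4 + 4 + 8 + 4 + 24 + 8 + 16 = 69.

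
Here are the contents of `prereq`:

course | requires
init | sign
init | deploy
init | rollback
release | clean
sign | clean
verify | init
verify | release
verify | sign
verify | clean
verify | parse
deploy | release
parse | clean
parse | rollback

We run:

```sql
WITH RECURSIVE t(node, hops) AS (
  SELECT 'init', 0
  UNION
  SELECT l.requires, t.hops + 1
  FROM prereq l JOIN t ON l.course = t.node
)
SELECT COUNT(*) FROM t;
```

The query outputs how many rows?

Base: (init, hops=0).
Iteration 1: edges from {init} -> (deploy, hops=1), (rollback, hops=1), (sign, hops=1).
Iteration 2: edges from {deploy,rollback,sign} -> (clean, hops=2), (release, hops=2).
Iteration 3: edges from {clean,release} -> (clean, hops=3).
Iteration 4: no outgoing edges from {clean}; recursion stops.
Total rows emitted: 7.

7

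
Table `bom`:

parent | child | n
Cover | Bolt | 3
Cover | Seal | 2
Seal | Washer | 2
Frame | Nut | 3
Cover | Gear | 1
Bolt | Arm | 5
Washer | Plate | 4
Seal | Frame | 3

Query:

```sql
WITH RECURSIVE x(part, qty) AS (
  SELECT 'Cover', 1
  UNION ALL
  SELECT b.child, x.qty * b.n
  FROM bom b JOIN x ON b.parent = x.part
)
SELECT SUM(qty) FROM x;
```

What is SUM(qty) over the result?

Base: (Cover, qty=1).
Iteration 1: components of {Cover} -> Bolt = 1*3 = 3, Gear = 1*1 = 1, Seal = 1*2 = 2.
Iteration 2: components of {Bolt,Gear,Seal} -> Arm = 3*5 = 15, Frame = 2*3 = 6, Washer = 2*2 = 4.
Iteration 3: components of {Arm,Frame,Washer} -> Nut = 6*3 = 18, Plate = 4*4 = 16.
Iteration 4: no further components; recursion stops.
SUM(qty) = 1 + 1 + 2 + 3 + 6 + 4 + 15 + 18 + 16 = 66.

66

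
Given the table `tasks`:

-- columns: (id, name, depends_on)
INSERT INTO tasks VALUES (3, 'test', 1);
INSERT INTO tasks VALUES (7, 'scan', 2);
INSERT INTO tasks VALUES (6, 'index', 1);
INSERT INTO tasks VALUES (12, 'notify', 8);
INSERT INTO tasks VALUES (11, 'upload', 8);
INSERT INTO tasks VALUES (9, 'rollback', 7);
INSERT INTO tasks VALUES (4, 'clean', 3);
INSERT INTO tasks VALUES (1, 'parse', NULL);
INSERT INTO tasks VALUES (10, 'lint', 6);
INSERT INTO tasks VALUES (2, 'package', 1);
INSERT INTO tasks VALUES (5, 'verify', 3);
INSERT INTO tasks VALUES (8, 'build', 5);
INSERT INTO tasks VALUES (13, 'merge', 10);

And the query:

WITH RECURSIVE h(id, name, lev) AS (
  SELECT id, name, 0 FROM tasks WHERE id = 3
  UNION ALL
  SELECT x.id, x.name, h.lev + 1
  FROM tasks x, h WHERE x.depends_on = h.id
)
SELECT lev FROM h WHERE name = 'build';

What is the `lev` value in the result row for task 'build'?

Base: id=3 (test) at lev 0.
Iteration 1: rows with depends_on in {3} -> clean (id 4, lev 1), verify (id 5, lev 1).
Iteration 2: rows with depends_on in {4,5} -> build (id 8, lev 2).
Iteration 3: rows with depends_on in {8} -> upload (id 11, lev 3), notify (id 12, lev 3).
Iteration 4: no rows with depends_on in {11,12}; recursion stops.

2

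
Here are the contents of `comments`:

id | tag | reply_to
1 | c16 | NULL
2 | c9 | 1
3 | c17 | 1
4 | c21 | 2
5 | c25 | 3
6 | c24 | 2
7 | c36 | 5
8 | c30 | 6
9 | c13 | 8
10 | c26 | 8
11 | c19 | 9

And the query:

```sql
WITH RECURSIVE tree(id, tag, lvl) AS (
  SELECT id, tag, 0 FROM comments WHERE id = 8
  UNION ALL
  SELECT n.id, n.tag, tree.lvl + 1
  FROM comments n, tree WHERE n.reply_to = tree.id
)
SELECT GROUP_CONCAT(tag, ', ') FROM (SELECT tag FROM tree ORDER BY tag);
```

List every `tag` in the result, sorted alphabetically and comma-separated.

Base: id=8 (c30) at lvl 0.
Iteration 1: rows with reply_to in {8} -> c13 (id 9, lvl 1), c26 (id 10, lvl 1).
Iteration 2: rows with reply_to in {9,10} -> c19 (id 11, lvl 2).
Iteration 3: no rows with reply_to in {11}; recursion stops.

c13, c19, c26, c30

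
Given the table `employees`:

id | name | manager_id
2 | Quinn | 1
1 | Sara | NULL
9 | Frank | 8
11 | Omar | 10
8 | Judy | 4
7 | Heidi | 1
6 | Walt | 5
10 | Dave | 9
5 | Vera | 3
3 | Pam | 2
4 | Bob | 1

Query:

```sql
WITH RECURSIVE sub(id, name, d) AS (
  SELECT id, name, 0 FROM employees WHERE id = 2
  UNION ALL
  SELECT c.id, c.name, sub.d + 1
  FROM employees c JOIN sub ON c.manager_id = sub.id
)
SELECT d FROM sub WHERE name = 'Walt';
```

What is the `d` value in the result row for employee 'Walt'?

3

Base: id=2 (Quinn) at d 0.
Iteration 1: rows with manager_id in {2} -> Pam (id 3, d 1).
Iteration 2: rows with manager_id in {3} -> Vera (id 5, d 2).
Iteration 3: rows with manager_id in {5} -> Walt (id 6, d 3).
Iteration 4: no rows with manager_id in {6}; recursion stops.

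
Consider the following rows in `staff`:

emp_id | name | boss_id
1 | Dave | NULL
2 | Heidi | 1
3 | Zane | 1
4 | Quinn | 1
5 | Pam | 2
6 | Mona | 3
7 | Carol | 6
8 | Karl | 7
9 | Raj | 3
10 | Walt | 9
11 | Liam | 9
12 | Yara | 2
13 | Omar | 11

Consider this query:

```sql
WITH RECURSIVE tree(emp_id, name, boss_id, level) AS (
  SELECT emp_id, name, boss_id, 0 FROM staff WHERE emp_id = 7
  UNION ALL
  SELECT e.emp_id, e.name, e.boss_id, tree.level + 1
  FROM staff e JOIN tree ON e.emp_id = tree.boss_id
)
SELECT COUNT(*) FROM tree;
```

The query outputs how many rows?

Base: emp_id=7 (Carol), boss_id=6, level 0.
Iteration 1: join on emp_id=6 -> Mona (id 6, boss_id=3, level 1).
Iteration 2: join on emp_id=3 -> Zane (id 3, boss_id=1, level 2).
Iteration 3: join on emp_id=1 -> Dave (id 1, boss_id=NULL, level 3).
Iteration 4: boss_id is NULL; no match; recursion stops.
Total rows emitted: 4.

4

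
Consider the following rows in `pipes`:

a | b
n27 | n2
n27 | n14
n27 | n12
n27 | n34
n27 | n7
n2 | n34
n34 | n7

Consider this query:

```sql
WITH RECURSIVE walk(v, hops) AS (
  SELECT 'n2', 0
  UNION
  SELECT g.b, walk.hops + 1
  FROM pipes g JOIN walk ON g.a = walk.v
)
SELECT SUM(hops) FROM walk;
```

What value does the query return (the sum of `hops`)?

Base: (n2, hops=0).
Iteration 1: edges from {n2} -> (n34, hops=1).
Iteration 2: edges from {n34} -> (n7, hops=2).
Iteration 3: no outgoing edges from {n7}; recursion stops.
SUM(hops) = 0 + 1 + 2 = 3.

3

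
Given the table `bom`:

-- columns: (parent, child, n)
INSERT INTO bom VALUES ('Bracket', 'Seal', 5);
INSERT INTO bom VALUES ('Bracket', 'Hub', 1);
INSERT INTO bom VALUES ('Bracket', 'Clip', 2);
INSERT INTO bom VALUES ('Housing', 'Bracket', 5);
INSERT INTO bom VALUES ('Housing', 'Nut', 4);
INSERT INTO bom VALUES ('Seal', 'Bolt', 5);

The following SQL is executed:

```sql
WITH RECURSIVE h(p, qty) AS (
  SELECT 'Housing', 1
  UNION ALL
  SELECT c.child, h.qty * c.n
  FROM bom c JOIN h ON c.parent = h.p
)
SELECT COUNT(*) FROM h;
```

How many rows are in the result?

7

Base: (Housing, qty=1).
Iteration 1: components of {Housing} -> Bracket = 1*5 = 5, Nut = 1*4 = 4.
Iteration 2: components of {Bracket,Nut} -> Clip = 5*2 = 10, Hub = 5*1 = 5, Seal = 5*5 = 25.
Iteration 3: components of {Clip,Hub,Seal} -> Bolt = 25*5 = 125.
Iteration 4: no further components; recursion stops.
Total rows emitted: 7.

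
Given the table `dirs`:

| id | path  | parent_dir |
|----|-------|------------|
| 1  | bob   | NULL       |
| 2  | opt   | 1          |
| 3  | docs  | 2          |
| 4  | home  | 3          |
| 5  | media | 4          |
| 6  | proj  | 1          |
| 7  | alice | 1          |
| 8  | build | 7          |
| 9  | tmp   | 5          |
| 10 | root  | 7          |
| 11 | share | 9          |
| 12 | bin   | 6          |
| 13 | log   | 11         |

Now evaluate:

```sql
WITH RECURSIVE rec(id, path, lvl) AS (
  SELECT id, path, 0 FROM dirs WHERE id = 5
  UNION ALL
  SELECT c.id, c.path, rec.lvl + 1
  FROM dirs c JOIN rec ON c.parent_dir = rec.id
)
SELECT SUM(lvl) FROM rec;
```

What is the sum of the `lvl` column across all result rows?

6

Base: id=5 (media) at lvl 0.
Iteration 1: rows with parent_dir in {5} -> tmp (id 9, lvl 1).
Iteration 2: rows with parent_dir in {9} -> share (id 11, lvl 2).
Iteration 3: rows with parent_dir in {11} -> log (id 13, lvl 3).
Iteration 4: no rows with parent_dir in {13}; recursion stops.
SUM(lvl) = 0 + 1 + 2 + 3 = 6.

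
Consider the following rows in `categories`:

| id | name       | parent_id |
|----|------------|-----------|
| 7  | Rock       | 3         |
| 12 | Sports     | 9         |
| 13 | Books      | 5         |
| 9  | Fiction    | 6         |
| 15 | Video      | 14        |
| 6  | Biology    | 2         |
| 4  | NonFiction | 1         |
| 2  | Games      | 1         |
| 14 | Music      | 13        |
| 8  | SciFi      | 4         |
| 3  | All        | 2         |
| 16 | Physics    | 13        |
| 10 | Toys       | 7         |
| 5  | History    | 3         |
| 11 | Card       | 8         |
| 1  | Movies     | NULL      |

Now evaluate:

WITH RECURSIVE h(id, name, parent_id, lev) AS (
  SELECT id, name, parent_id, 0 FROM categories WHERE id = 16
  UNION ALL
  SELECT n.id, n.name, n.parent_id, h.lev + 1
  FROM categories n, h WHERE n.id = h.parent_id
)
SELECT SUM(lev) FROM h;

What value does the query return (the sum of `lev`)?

15

Base: id=16 (Physics), parent_id=13, lev 0.
Iteration 1: join on id=13 -> Books (id 13, parent_id=5, lev 1).
Iteration 2: join on id=5 -> History (id 5, parent_id=3, lev 2).
Iteration 3: join on id=3 -> All (id 3, parent_id=2, lev 3).
Iteration 4: join on id=2 -> Games (id 2, parent_id=1, lev 4).
Iteration 5: join on id=1 -> Movies (id 1, parent_id=NULL, lev 5).
Iteration 6: parent_id is NULL; no match; recursion stops.
SUM(lev) = 0 + 1 + 2 + 3 + 4 + 5 = 15.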